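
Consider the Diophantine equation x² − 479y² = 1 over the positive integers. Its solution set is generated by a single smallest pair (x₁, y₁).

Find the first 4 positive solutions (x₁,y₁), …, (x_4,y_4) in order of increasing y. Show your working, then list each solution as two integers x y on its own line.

d=479: √d = [21; 1,7,1,3,2,21,2,3,1,7,1,42] (ℓ=12, even), read p_11/q_11
step 0: (21, 1)  from 21·(1,0) + (0,1)
…
step 2: (175, 8)  from 7·(22,1) + (21,1)
step 3: (197, 9)  from 1·(175,8) + (22,1)
…
step 6: (37075, 1694)  from 21·(1729,79) + (766,35)
step 7: (75879, 3467)  from 2·(37075,1694) + (1729,79)
…
step 10: (2648849, 121029)  from 7·(340591,15562) + (264712,12095)
step 11: (2989440, 136591)  from 1·(2648849,121029) + (340591,15562)
→ (2989440, 136591).  Check: 2989440²=8936751513600, 479·136591²=8936751513599, difference 1.
(2989440+136591√479)^2 = 17873503027199 + 816661198080√479
(2989440+136591√479)^3 = 106863529779256567680 + 4882719303976413809√479
(2989440+136591√479)^4 = 638924220926583633867571201 + 29193192792157684333155840√479

2989440 136591
17873503027199 816661198080
106863529779256567680 4882719303976413809
638924220926583633867571201 29193192792157684333155840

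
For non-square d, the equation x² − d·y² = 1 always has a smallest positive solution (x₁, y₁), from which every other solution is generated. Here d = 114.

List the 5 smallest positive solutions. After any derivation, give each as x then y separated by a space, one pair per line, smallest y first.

1025 96
2101249 196800
4307559425 403439904
8830494720001 827051606400
18102509868442625 1695455389680096

[10; 1,2,10,2,1,20] for √114; ℓ=6 ⇒ convergent index 5
i=0: a=10 ⇒ p=10, q=1
i=1: a=1 ⇒ p=11, q=1
…
i=4: a=2 ⇒ p=694, q=65
i=5: a=1 ⇒ p=1025, q=96
→ (1025, 96).  Check: 1025²=1050625, 114·96²=1050624, difference 1.
(1025+96√114)^2 = 2101249 + 196800√114
(1025+96√114)^3 = 4307559425 + 403439904√114
(1025+96√114)^4 = 8830494720001 + 827051606400√114
(1025+96√114)^5 = 18102509868442625 + 1695455389680096√114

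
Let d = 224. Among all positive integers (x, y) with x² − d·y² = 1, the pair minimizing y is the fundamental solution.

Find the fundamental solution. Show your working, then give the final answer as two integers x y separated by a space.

15 1

d=224: √d = [14; 1,28] (ℓ=2, even), read p_1/q_1
k=0  a_k=14  p_k/q_k = 14/1
k=1  a_k=1  p_k/q_k = 15/1
fundamental: x₁=15, y₁=1  (since 225 − 224·1 = 1)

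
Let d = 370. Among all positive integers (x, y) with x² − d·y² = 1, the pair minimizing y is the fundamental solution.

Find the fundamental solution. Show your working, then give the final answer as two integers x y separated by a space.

213859 11118

√370 = [19; 4,4,38, …], period ℓ=3 (odd) → k=5
k=0  a_k=19  p_k/q_k = 19/1
…
k=4  a_k=4  p_k/q_k = 50339/2617
k=5  a_k=4  p_k/q_k = 213859/11118
fundamental: x₁=213859, y₁=11118  (since 45735671881 − 370·123609924 = 1)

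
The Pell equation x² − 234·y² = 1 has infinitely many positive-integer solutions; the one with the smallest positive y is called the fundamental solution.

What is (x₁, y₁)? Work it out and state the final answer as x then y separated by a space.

5201 340

d=234: √d = [15; 3,2,1,2,1,2,3,30] (ℓ=8, even), read p_7/q_7
i=0: a=15 ⇒ p=15, q=1
i=1: a=3 ⇒ p=46, q=3
i=2: a=2 ⇒ p=107, q=7
i=3: a=1 ⇒ p=153, q=10
i=4: a=2 ⇒ p=413, q=27
i=5: a=1 ⇒ p=566, q=37
i=6: a=2 ⇒ p=1545, q=101
i=7: a=3 ⇒ p=5201, q=340
fundamental: x₁=5201, y₁=340  (since 27050401 − 234·115600 = 1)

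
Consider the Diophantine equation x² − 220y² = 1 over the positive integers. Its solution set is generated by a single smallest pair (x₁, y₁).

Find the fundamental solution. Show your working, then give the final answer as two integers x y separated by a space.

√220 → a₀=14, period (1,4,1,28); ℓ=4 even so k=3
step 0: (14, 1)  from 14·(1,0) + (0,1)
…
step 2: (74, 5)  from 4·(15,1) + (14,1)
step 3: (89, 6)  from 1·(74,5) + (15,1)
→ (89, 6).  Check: 89²=7921, 220·6²=7920, difference 1.

89 6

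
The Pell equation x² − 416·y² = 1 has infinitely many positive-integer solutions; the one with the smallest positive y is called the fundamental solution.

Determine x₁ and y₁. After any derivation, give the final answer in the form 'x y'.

[20; 2,1,1,9,1,1,2,40] for √416; ℓ=8 ⇒ convergent index 7
k=0  a_k=20  p_k/q_k = 20/1
…
k=2  a_k=1  p_k/q_k = 61/3
k=3  a_k=1  p_k/q_k = 102/5
k=4  a_k=9  p_k/q_k = 979/48
k=5  a_k=1  p_k/q_k = 1081/53
k=6  a_k=1  p_k/q_k = 2060/101
k=7  a_k=2  p_k/q_k = 5201/255
(x₁, y₁) = (5201, 255);  5201² − 416·255² = 1 ✓

5201 255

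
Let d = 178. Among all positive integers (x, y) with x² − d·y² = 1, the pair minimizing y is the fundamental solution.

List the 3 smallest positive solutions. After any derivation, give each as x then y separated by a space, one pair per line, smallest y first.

[13; 2,1,12,1,2,26] for √178; ℓ=6 ⇒ convergent index 5
k=0  a_k=13  p_k/q_k = 13/1
…
k=2  a_k=1  p_k/q_k = 40/3
…
k=4  a_k=1  p_k/q_k = 547/41
k=5  a_k=2  p_k/q_k = 1601/120
(x₁, y₁) = (1601, 120);  1601² − 178·120² = 1 ✓
(x_2, y_2) = (1601·1601 + 178·120·120, 1601·120 + 120·1601) = (5126401, 384240)
(x_3, y_3) = (1601·5126401 + 178·120·384240, 1601·384240 + 120·5126401) = (16414734401, 1230336360)

1601 120
5126401 384240
16414734401 1230336360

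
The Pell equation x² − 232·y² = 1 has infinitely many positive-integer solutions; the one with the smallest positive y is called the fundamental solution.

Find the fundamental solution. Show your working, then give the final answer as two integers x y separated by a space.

19603 1287

√232 = [15; 4,3,7,3,4,30, …], period ℓ=6 (even) → k=5
k=0  a_k=15  p_k/q_k = 15/1
…
k=2  a_k=3  p_k/q_k = 198/13
k=3  a_k=7  p_k/q_k = 1447/95
k=4  a_k=3  p_k/q_k = 4539/298
k=5  a_k=4  p_k/q_k = 19603/1287
fundamental: x₁=19603, y₁=1287  (since 384277609 − 232·1656369 = 1)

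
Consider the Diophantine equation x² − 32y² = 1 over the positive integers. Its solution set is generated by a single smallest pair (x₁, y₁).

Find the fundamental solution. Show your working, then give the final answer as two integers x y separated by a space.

√32 → a₀=5, period (1,1,1,10); ℓ=4 even so k=3
k=0  a_k=5  p_k/q_k = 5/1
…
k=2  a_k=1  p_k/q_k = 11/2
k=3  a_k=1  p_k/q_k = 17/3
→ (17, 3).  Check: 17²=289, 32·3²=288, difference 1.

17 3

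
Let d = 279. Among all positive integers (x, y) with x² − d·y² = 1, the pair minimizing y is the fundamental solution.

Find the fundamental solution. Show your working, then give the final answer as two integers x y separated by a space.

√279 = [16; 1,2,2,1,2,2,1,32, …], period ℓ=8 (even) → k=7
step 0: (16, 1)  from 16·(1,0) + (0,1)
step 1: (17, 1)  from 1·(16,1) + (1,0)
…
step 5: (451, 27)  from 2·(167,10) + (117,7)
step 6: (1069, 64)  from 2·(451,27) + (167,10)
step 7: (1520, 91)  from 1·(1069,64) + (451,27)
→ (1520, 91).  Check: 1520²=2310400, 279·91²=2310399, difference 1.

1520 91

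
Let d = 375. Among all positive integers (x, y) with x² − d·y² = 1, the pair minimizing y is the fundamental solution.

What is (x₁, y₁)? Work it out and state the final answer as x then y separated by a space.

15124 781

√375 = [19; 2,1,2,1,5,1,2,1,2,38, …], period ℓ=10 (even) → k=9
step 0: (19, 1)  from 19·(1,0) + (0,1)
…
step 3: (155, 8)  from 2·(58,3) + (39,2)
…
step 5: (1220, 63)  from 5·(213,11) + (155,8)
step 6: (1433, 74)  from 1·(1220,63) + (213,11)
…
step 8: (5519, 285)  from 1·(4086,211) + (1433,74)
step 9: (15124, 781)  from 2·(5519,285) + (4086,211)
fundamental: x₁=15124, y₁=781  (since 228735376 − 375·609961 = 1)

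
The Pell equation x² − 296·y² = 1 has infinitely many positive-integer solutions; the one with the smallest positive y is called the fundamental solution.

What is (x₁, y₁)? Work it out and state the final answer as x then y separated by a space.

d=296: √d = [17; 4,1,7,1,4,34] (ℓ=6, even), read p_5/q_5
k=0  a_k=17  p_k/q_k = 17/1
…
k=4  a_k=1  p_k/q_k = 757/44
k=5  a_k=4  p_k/q_k = 3699/215
fundamental: x₁=3699, y₁=215  (since 13682601 − 296·46225 = 1)

3699 215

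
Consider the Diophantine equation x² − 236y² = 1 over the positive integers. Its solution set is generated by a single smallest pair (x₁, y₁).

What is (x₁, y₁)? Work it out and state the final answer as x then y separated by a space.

[15; 2,1,3,5,1,6,1,5,3,1,2,30] for √236; ℓ=12 ⇒ convergent index 11
k=0  a_k=15  p_k/q_k = 15/1
…
k=3  a_k=3  p_k/q_k = 169/11
k=4  a_k=5  p_k/q_k = 891/58
k=5  a_k=1  p_k/q_k = 1060/69
k=6  a_k=6  p_k/q_k = 7251/472
k=7  a_k=1  p_k/q_k = 8311/541
k=8  a_k=5  p_k/q_k = 48806/3177
k=9  a_k=3  p_k/q_k = 154729/10072
k=10  a_k=1  p_k/q_k = 203535/13249
k=11  a_k=2  p_k/q_k = 561799/36570
(x₁, y₁) = (561799, 36570);  561799² − 236·36570² = 1 ✓

561799 36570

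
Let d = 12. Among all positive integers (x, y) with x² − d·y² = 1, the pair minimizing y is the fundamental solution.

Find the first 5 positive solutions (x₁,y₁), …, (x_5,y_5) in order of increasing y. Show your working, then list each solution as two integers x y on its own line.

7 2
97 28
1351 390
18817 5432
262087 75658

√12 = [3; 2,6, …], period ℓ=2 (even) → k=1
step 0: (3, 1)  from 3·(1,0) + (0,1)
step 1: (7, 2)  from 2·(3,1) + (1,0)
→ (7, 2).  Check: 7²=49, 12·2²=48, difference 1.
k=2:  x_2 = 7·7+12·2·2 = 97,  y_2 = 7·2+2·7 = 28
k=3:  x_3 = 7·97+12·2·28 = 1351,  y_3 = 7·28+2·97 = 390
k=4:  x_4 = 7·1351+12·2·390 = 18817,  y_4 = 7·390+2·1351 = 5432
k=5:  x_5 = 7·18817+12·2·5432 = 262087,  y_5 = 7·5432+2·18817 = 75658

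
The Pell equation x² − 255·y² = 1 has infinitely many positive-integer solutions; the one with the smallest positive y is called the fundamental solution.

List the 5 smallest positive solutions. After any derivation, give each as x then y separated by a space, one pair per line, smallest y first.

√255 = [15; 1,30, …], period ℓ=2 (even) → k=1
a_0=15:  p_0=15·1+0=15,  q_0=15·0+1=1
a_1=1:  p_1=1·15+1=16,  q_1=1·1+0=1
→ (16, 1).  Check: 16²=256, 255·1²=255, difference 1.
(16+1√255)^2 = 511 + 32√255
(16+1√255)^3 = 16336 + 1023√255
(16+1√255)^4 = 522241 + 32704√255
(16+1√255)^5 = 16695376 + 1045505√255

16 1
511 32
16336 1023
522241 32704
16695376 1045505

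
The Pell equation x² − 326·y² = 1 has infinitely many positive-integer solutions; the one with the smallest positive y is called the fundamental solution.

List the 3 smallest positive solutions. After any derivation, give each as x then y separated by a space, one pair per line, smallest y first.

325 18
211249 11700
137311525 7604982

d=326: √d = [18; 18,36] (ℓ=2, even), read p_1/q_1
a_0=18:  p_0=18·1+0=18,  q_0=18·0+1=1
a_1=18:  p_1=18·18+1=325,  q_1=18·1+0=18
(x₁, y₁) = (325, 18);  325² − 326·18² = 1 ✓
(325+18√326)^2 = 211249 + 11700√326
(325+18√326)^3 = 137311525 + 7604982√326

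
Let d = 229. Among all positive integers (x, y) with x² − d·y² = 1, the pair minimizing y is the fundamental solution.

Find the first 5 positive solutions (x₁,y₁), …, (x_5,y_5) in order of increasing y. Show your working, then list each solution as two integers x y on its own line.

√229 → a₀=15, period (7,1,1,7,30); ℓ=5 odd so k=9
step 0: (15, 1)  from 15·(1,0) + (0,1)
step 1: (106, 7)  from 7·(15,1) + (1,0)
step 2: (121, 8)  from 1·(106,7) + (15,1)
…
step 4: (1710, 113)  from 7·(227,15) + (121,8)
…
step 6: (362399, 23948)  from 7·(51527,3405) + (1710,113)
step 7: (413926, 27353)  from 1·(362399,23948) + (51527,3405)
step 8: (776325, 51301)  from 1·(413926,27353) + (362399,23948)
step 9: (5848201, 386460)  from 7·(776325,51301) + (413926,27353)
→ (5848201, 386460).  Check: 5848201²=34201454936401, 229·386460²=34201454936400, difference 1.
n=2: (5848201,386460)∘(5848201,386460) = (5848201·5848201+229·386460·386460, 5848201·386460+386460·5848201) = (68402909872801,4520191516920)
n=3: (68402909872801,4520191516920)∘(5848201,386460) = (5848201·68402909872801+229·386460·4520191516920, 5848201·4520191516920+386460·68402909872801) = (800067931842043513801,52869977098885735380)
n=4: (800067931842043513801,52869977098885735380)∘(5848201,386460) = (5848201·800067931842043513801+229·386460·52869977098885735380, 5848201·52869977098885735380+386460·800067931842043513801) = (9357916158133073035999171201,618388505879356792878585840)
n=5: (9357916158133073035999171201,618388505879356792878585840)∘(5848201,386460) = (5848201·9357916158133073035999171201+229·386460·618388505879356792878585840, 5848201·618388505879356792878585840+386460·9357916158133073035999171201) = (109453949267819191656474935990205001,7232920556944267680961578290412300)

5848201 386460
68402909872801 4520191516920
800067931842043513801 52869977098885735380
9357916158133073035999171201 618388505879356792878585840
109453949267819191656474935990205001 7232920556944267680961578290412300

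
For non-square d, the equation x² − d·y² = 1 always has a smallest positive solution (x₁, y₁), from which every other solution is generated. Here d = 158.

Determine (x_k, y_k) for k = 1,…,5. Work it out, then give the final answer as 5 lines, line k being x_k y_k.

[12; 1,1,3,12,3,1,1,24] for √158; ℓ=8 ⇒ convergent index 7
a_0=12:  p_0=12·1+0=12,  q_0=12·0+1=1
a_1=1:  p_1=1·12+1=13,  q_1=1·1+0=1
…
a_3=3:  p_3=3·25+13=88,  q_3=3·2+1=7
a_4=12:  p_4=12·88+25=1081,  q_4=12·7+2=86
a_5=3:  p_5=3·1081+88=3331,  q_5=3·86+7=265
a_6=1:  p_6=1·3331+1081=4412,  q_6=1·265+86=351
a_7=1:  p_7=1·4412+3331=7743,  q_7=1·351+265=616
fundamental: x₁=7743, y₁=616  (since 59954049 − 158·379456 = 1)
n=2: (7743,616)∘(7743,616) = (7743·7743+158·616·616, 7743·616+616·7743) = (119908097,9539376)
n=3: (119908097,9539376)∘(7743,616) = (7743·119908097+158·616·9539376, 7743·9539376+616·119908097) = (1856896782399,147726776120)
n=4: (1856896782399,147726776120)∘(7743,616) = (7743·1856896782399+158·616·147726776120, 7743·147726776120+616·1856896782399) = (28755903452322817,2287696845454944)
n=5: (28755903452322817,2287696845454944)∘(7743,616) = (7743·28755903452322817+158·616·2287696845454944, 7743·2287696845454944+616·28755903452322817) = (445313919005774361663,35427273200988486664)

7743 616
119908097 9539376
1856896782399 147726776120
28755903452322817 2287696845454944
445313919005774361663 35427273200988486664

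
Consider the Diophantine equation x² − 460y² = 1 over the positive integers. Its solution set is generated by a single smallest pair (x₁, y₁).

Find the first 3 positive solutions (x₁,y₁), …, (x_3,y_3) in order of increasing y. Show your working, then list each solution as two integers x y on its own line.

√460 = [21; 2,4,3,1,2,10,2,1,3,4,2,42, …], period ℓ=12 (even) → k=11
step 0: (21, 1)  from 21·(1,0) + (0,1)
…
step 7: (48922, 2281)  from 2·(23335,1088) + (2252,105)
step 8: (72257, 3369)  from 1·(48922,2281) + (23335,1088)
step 9: (265693, 12388)  from 3·(72257,3369) + (48922,2281)
step 10: (1135029, 52921)  from 4·(265693,12388) + (72257,3369)
step 11: (2535751, 118230)  from 2·(1135029,52921) + (265693,12388)
→ (2535751, 118230).  Check: 2535751²=6430033134001, 460·118230²=6430033134000, difference 1.
n=2: (2535751,118230)∘(2535751,118230) = (2535751·2535751+460·118230·118230, 2535751·118230+118230·2535751) = (12860066268001,599603681460)
n=3: (12860066268001,599603681460)∘(2535751,118230) = (2535751·12860066268001+460·118230·599603681460, 2535751·599603681460+118230·12860066268001) = (65219851798297071751,3040891269731634690)

2535751 118230
12860066268001 599603681460
65219851798297071751 3040891269731634690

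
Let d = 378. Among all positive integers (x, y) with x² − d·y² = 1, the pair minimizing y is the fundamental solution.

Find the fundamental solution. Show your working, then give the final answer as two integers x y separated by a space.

d=378: √d = [19; 2,3,1,4,1,3,2,38] (ℓ=8, even), read p_7/q_7
k=0  a_k=19  p_k/q_k = 19/1
k=1  a_k=2  p_k/q_k = 39/2
k=2  a_k=3  p_k/q_k = 136/7
k=3  a_k=1  p_k/q_k = 175/9
k=4  a_k=4  p_k/q_k = 836/43
…
k=6  a_k=3  p_k/q_k = 3869/199
k=7  a_k=2  p_k/q_k = 8749/450
fundamental: x₁=8749, y₁=450  (since 76545001 − 378·202500 = 1)

8749 450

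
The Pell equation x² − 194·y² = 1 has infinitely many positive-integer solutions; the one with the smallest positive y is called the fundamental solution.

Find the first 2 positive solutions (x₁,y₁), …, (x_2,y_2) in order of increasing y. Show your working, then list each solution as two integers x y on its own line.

195 14
76049 5460

d=194: √d = [13; 1,12,1,26] (ℓ=4, even), read p_3/q_3
a_0=13:  p_0=13·1+0=13,  q_0=13·0+1=1
a_1=1:  p_1=1·13+1=14,  q_1=1·1+0=1
a_2=12:  p_2=12·14+13=181,  q_2=12·1+1=13
a_3=1:  p_3=1·181+14=195,  q_3=1·13+1=14
fundamental: x₁=195, y₁=14  (since 38025 − 194·196 = 1)
n=2: (195,14)∘(195,14) = (195·195+194·14·14, 195·14+14·195) = (76049,5460)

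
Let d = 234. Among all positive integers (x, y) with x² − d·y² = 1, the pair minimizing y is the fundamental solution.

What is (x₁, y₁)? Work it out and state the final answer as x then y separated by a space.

√234 = [15; 3,2,1,2,1,2,3,30, …], period ℓ=8 (even) → k=7
k=0  a_k=15  p_k/q_k = 15/1
…
k=2  a_k=2  p_k/q_k = 107/7
k=3  a_k=1  p_k/q_k = 153/10
k=4  a_k=2  p_k/q_k = 413/27
…
k=6  a_k=2  p_k/q_k = 1545/101
k=7  a_k=3  p_k/q_k = 5201/340
→ (5201, 340).  Check: 5201²=27050401, 234·340²=27050400, difference 1.

5201 340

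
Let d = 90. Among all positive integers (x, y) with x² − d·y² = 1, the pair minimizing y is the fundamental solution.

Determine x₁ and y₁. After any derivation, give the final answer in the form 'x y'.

d=90: √d = [9; 2,18] (ℓ=2, even), read p_1/q_1
a_0=9:  p_0=9·1+0=9,  q_0=9·0+1=1
a_1=2:  p_1=2·9+1=19,  q_1=2·1+0=2
(x₁, y₁) = (19, 2);  19² − 90·2² = 1 ✓

19 2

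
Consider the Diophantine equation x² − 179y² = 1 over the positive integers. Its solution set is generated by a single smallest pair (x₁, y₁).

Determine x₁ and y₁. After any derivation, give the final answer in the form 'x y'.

4190210 313191

√179 → a₀=13, period (2,1,1,1,3,…,1,2,26); ℓ=14 even so k=13
i=0: a=13 ⇒ p=13, q=1
…
i=3: a=1 ⇒ p=67, q=5
…
i=9: a=3 ⇒ p=438125, q=32747
i=10: a=1 ⇒ p=575167, q=42990
…
i=12: a=1 ⇒ p=1588459, q=118727
i=13: a=2 ⇒ p=4190210, q=313191
fundamental: x₁=4190210, y₁=313191  (since 17557859844100 − 179·98088602481 = 1)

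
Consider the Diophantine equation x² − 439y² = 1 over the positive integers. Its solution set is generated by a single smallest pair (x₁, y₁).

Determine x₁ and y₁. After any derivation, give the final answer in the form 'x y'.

d=439: √d = [20; 1,19,1,40] (ℓ=4, even), read p_3/q_3
i=0: a=20 ⇒ p=20, q=1
i=1: a=1 ⇒ p=21, q=1
i=2: a=19 ⇒ p=419, q=20
i=3: a=1 ⇒ p=440, q=21
→ (440, 21).  Check: 440²=193600, 439·21²=193599, difference 1.

440 21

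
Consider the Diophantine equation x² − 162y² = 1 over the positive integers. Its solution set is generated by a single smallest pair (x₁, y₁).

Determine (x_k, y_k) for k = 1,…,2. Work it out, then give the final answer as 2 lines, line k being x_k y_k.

19601 1540
768398401 60371080

√162 → a₀=12, period (1,2,1,2,12,2,1,2,1,24); ℓ=10 even so k=9
i=0: a=12 ⇒ p=12, q=1
…
i=3: a=1 ⇒ p=51, q=4
…
i=6: a=2 ⇒ p=3602, q=283
i=7: a=1 ⇒ p=5333, q=419
i=8: a=2 ⇒ p=14268, q=1121
i=9: a=1 ⇒ p=19601, q=1540
(x₁, y₁) = (19601, 1540);  19601² − 162·1540² = 1 ✓
(x_2, y_2) = (19601·19601 + 162·1540·1540, 19601·1540 + 1540·19601) = (768398401, 60371080)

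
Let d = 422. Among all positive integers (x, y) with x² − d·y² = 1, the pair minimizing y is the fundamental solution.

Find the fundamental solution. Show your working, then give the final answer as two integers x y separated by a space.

√422 = [20; 1,1,5,2,1,…,1,1,40, …], period ℓ=14 (even) → k=13
a_0=20:  p_0=20·1+0=20,  q_0=20·0+1=1
…
a_2=1:  p_2=1·21+20=41,  q_2=1·1+1=2
a_3=5:  p_3=5·41+21=226,  q_3=5·2+1=11
…
a_6=3:  p_6=3·719+493=2650,  q_6=3·35+24=129
…
a_8=3:  p_8=3·53719+2650=163807,  q_8=3·2615+129=7974
a_9=1:  p_9=1·163807+53719=217526,  q_9=1·7974+2615=10589
…
a_11=5:  p_11=5·598859+217526=3211821,  q_11=5·29152+10589=156349
a_12=1:  p_12=1·3211821+598859=3810680,  q_12=1·156349+29152=185501
a_13=1:  p_13=1·3810680+3211821=7022501,  q_13=1·185501+156349=341850
→ (7022501, 341850).  Check: 7022501²=49315520295001, 422·341850²=49315520295000, difference 1.

7022501 341850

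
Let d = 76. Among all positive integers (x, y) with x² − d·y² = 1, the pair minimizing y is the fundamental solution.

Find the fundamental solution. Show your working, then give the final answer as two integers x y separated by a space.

√76 = [8; 1,2,1,1,5,4,5,1,1,2,1,16, …], period ℓ=12 (even) → k=11
a_0=8:  p_0=8·1+0=8,  q_0=8·0+1=1
…
a_2=2:  p_2=2·9+8=26,  q_2=2·1+1=3
a_3=1:  p_3=1·26+9=35,  q_3=1·3+1=4
…
a_5=5:  p_5=5·61+35=340,  q_5=5·7+4=39
a_6=4:  p_6=4·340+61=1421,  q_6=4·39+7=163
…
a_8=1:  p_8=1·7445+1421=8866,  q_8=1·854+163=1017
a_9=1:  p_9=1·8866+7445=16311,  q_9=1·1017+854=1871
a_10=2:  p_10=2·16311+8866=41488,  q_10=2·1871+1017=4759
a_11=1:  p_11=1·41488+16311=57799,  q_11=1·4759+1871=6630
(x₁, y₁) = (57799, 6630);  57799² − 76·6630² = 1 ✓

57799 6630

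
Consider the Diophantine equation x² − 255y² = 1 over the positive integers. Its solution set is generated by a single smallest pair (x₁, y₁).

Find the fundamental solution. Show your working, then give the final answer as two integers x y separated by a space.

16 1

d=255: √d = [15; 1,30] (ℓ=2, even), read p_1/q_1
a_0=15:  p_0=15·1+0=15,  q_0=15·0+1=1
a_1=1:  p_1=1·15+1=16,  q_1=1·1+0=1
→ (16, 1).  Check: 16²=256, 255·1²=255, difference 1.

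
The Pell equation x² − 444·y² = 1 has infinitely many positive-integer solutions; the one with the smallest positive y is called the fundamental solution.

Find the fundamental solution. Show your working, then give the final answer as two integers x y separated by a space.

295 14

[21; 14,42] for √444; ℓ=2 ⇒ convergent index 1
i=0: a=21 ⇒ p=21, q=1
i=1: a=14 ⇒ p=295, q=14
→ (295, 14).  Check: 295²=87025, 444·14²=87024, difference 1.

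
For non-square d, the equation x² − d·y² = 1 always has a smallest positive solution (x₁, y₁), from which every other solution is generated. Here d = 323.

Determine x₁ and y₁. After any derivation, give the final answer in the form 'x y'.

d=323: √d = [17; 1,34] (ℓ=2, even), read p_1/q_1
i=0: a=17 ⇒ p=17, q=1
i=1: a=1 ⇒ p=18, q=1
(x₁, y₁) = (18, 1);  18² − 323·1² = 1 ✓

18 1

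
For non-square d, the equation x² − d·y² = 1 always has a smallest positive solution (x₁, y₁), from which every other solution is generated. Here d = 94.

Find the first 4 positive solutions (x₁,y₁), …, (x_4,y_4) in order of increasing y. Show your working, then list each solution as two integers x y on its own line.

2143295 221064
9187426914049 947610731760
39382732335491159615 4062018686654877336
168817626601983862467148801 17412208682026983028992480

d=94: √d = [9; 1,2,3,1,1,…,2,1,18] (ℓ=16, even), read p_15/q_15
i=0: a=9 ⇒ p=9, q=1
…
i=3: a=3 ⇒ p=97, q=10
…
i=5: a=1 ⇒ p=223, q=23
i=6: a=5 ⇒ p=1241, q=128
…
i=10: a=5 ⇒ p=85038, q=8771
i=11: a=1 ⇒ p=99455, q=10258
…
i=13: a=3 ⇒ p=652934, q=67345
i=14: a=2 ⇒ p=1490361, q=153719
i=15: a=1 ⇒ p=2143295, q=221064
(x₁, y₁) = (2143295, 221064);  2143295² − 94·221064² = 1 ✓
(x_2, y_2) = (2143295·2143295 + 94·221064·221064, 2143295·221064 + 221064·2143295) = (9187426914049, 947610731760)
(x_3, y_3) = (2143295·9187426914049 + 94·221064·947610731760, 2143295·947610731760 + 221064·9187426914049) = (39382732335491159615, 4062018686654877336)
(x_4, y_4) = (2143295·39382732335491159615 + 94·221064·4062018686654877336, 2143295·4062018686654877336 + 221064·39382732335491159615) = (168817626601983862467148801, 17412208682026983028992480)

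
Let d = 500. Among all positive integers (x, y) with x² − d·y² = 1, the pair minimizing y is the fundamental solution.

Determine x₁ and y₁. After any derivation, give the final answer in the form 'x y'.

√500 = [22; 2,1,3,2,1,…,1,2,44, …], period ℓ=14 (even) → k=13
k=0  a_k=22  p_k/q_k = 22/1
…
k=3  a_k=3  p_k/q_k = 246/11
…
k=5  a_k=1  p_k/q_k = 805/36
…
k=7  a_k=10  p_k/q_k = 14445/646
…
k=12  a_k=1  p_k/q_k = 335522/15005
k=13  a_k=2  p_k/q_k = 930249/41602
→ (930249, 41602).  Check: 930249²=865363202001, 500·41602²=865363202000, difference 1.

930249 41602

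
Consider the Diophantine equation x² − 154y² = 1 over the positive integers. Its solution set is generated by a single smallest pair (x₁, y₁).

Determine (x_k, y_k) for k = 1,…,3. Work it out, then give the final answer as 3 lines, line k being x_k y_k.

√154 = [12; 2,2,3,1,2,1,3,2,2,24, …], period ℓ=10 (even) → k=9
step 0: (12, 1)  from 12·(1,0) + (0,1)
step 1: (25, 2)  from 2·(12,1) + (1,0)
step 2: (62, 5)  from 2·(25,2) + (12,1)
…
step 4: (273, 22)  from 1·(211,17) + (62,5)
step 5: (757, 61)  from 2·(273,22) + (211,17)
…
step 7: (3847, 310)  from 3·(1030,83) + (757,61)
step 8: (8724, 703)  from 2·(3847,310) + (1030,83)
step 9: (21295, 1716)  from 2·(8724,703) + (3847,310)
(x₁, y₁) = (21295, 1716);  21295² − 154·1716² = 1 ✓
n=2: (21295,1716)∘(21295,1716) = (21295·21295+154·1716·1716, 21295·1716+1716·21295) = (906954049,73084440)
n=3: (906954049,73084440)∘(21295,1716) = (21295·906954049+154·1716·73084440, 21295·73084440+1716·906954049) = (38627172925615,3112666297884)

21295 1716
906954049 73084440
38627172925615 3112666297884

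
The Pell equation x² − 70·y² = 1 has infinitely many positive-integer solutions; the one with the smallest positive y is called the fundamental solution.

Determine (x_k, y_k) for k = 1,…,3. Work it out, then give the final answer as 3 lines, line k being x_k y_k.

251 30
126001 15060
63252251 7560090

√70 → a₀=8, period (2,1,2,1,2,16); ℓ=6 even so k=5
k=0  a_k=8  p_k/q_k = 8/1
k=1  a_k=2  p_k/q_k = 17/2
…
k=3  a_k=2  p_k/q_k = 67/8
k=4  a_k=1  p_k/q_k = 92/11
k=5  a_k=2  p_k/q_k = 251/30
(x₁, y₁) = (251, 30);  251² − 70·30² = 1 ✓
k=2:  x_2 = 251·251+70·30·30 = 126001,  y_2 = 251·30+30·251 = 15060
k=3:  x_3 = 251·126001+70·30·15060 = 63252251,  y_3 = 251·15060+30·126001 = 7560090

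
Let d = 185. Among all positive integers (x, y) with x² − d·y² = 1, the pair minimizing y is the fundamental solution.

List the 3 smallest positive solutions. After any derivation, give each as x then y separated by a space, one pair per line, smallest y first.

√185 → a₀=13, period (1,1,1,1,26); ℓ=5 odd so k=9
k=0  a_k=13  p_k/q_k = 13/1
k=1  a_k=1  p_k/q_k = 14/1
k=2  a_k=1  p_k/q_k = 27/2
k=3  a_k=1  p_k/q_k = 41/3
k=4  a_k=1  p_k/q_k = 68/5
…
k=6  a_k=1  p_k/q_k = 1877/138
k=7  a_k=1  p_k/q_k = 3686/271
k=8  a_k=1  p_k/q_k = 5563/409
k=9  a_k=1  p_k/q_k = 9249/680
(x₁, y₁) = (9249, 680);  9249² − 185·680² = 1 ✓
(x_2, y_2) = (9249·9249 + 185·680·680, 9249·680 + 680·9249) = (171088001, 12578640)
(x_3, y_3) = (9249·171088001 + 185·680·12578640, 9249·12578640 + 680·171088001) = (3164785833249, 232679682040)

9249 680
171088001 12578640
3164785833249 232679682040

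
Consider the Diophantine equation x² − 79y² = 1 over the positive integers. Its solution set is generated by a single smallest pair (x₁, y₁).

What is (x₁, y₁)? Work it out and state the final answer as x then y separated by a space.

80 9

√79 = [8; 1,7,1,16, …], period ℓ=4 (even) → k=3
a_0=8:  p_0=8·1+0=8,  q_0=8·0+1=1
a_1=1:  p_1=1·8+1=9,  q_1=1·1+0=1
a_2=7:  p_2=7·9+8=71,  q_2=7·1+1=8
a_3=1:  p_3=1·71+9=80,  q_3=1·8+1=9
→ (80, 9).  Check: 80²=6400, 79·9²=6399, difference 1.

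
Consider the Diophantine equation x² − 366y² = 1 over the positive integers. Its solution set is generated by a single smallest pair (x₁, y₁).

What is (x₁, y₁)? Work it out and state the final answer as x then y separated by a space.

907925 47458

√366 = [19; 7,1,1,1,2,12,2,1,1,1,7,38, …], period ℓ=12 (even) → k=11
i=0: a=19 ⇒ p=19, q=1
…
i=2: a=1 ⇒ p=153, q=8
…
i=7: a=2 ⇒ p=30055, q=1571
i=8: a=1 ⇒ p=44499, q=2326
i=9: a=1 ⇒ p=74554, q=3897
i=10: a=1 ⇒ p=119053, q=6223
i=11: a=7 ⇒ p=907925, q=47458
→ (907925, 47458).  Check: 907925²=824327805625, 366·47458²=824327805624, difference 1.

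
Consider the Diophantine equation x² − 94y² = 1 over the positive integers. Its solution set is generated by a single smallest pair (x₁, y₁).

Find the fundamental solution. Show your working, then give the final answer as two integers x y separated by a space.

√94 = [9; 1,2,3,1,1,…,2,1,18, …], period ℓ=16 (even) → k=15
i=0: a=9 ⇒ p=9, q=1
…
i=3: a=3 ⇒ p=97, q=10
…
i=7: a=1 ⇒ p=1464, q=151
…
i=10: a=5 ⇒ p=85038, q=8771
…
i=13: a=3 ⇒ p=652934, q=67345
i=14: a=2 ⇒ p=1490361, q=153719
i=15: a=1 ⇒ p=2143295, q=221064
(x₁, y₁) = (2143295, 221064);  2143295² − 94·221064² = 1 ✓

2143295 221064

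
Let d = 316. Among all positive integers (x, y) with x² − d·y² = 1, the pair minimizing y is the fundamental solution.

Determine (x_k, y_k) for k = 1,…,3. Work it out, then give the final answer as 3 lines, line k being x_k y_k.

d=316: √d = [17; 1,3,2,8,2,3,1,34] (ℓ=8, even), read p_7/q_7
step 0: (17, 1)  from 17·(1,0) + (0,1)
…
step 4: (1351, 76)  from 8·(160,9) + (71,4)
…
step 6: (9937, 559)  from 3·(2862,161) + (1351,76)
step 7: (12799, 720)  from 1·(9937,559) + (2862,161)
→ (12799, 720).  Check: 12799²=163814401, 316·720²=163814400, difference 1.
k=2:  x_2 = 12799·12799+316·720·720 = 327628801,  y_2 = 12799·720+720·12799 = 18430560
k=3:  x_3 = 12799·327628801+316·720·18430560 = 8386642035199,  y_3 = 12799·18430560+720·327628801 = 471785474160

12799 720
327628801 18430560
8386642035199 471785474160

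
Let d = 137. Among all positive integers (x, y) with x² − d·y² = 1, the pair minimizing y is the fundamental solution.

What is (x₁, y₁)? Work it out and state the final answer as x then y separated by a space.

6083073 519712

√137 → a₀=11, period (1,2,2,1,1,2,2,1,22); ℓ=9 odd so k=17
k=0  a_k=11  p_k/q_k = 11/1
k=1  a_k=1  p_k/q_k = 12/1
k=2  a_k=2  p_k/q_k = 35/3
k=3  a_k=2  p_k/q_k = 82/7
k=4  a_k=1  p_k/q_k = 117/10
k=5  a_k=1  p_k/q_k = 199/17
k=6  a_k=2  p_k/q_k = 515/44
k=7  a_k=2  p_k/q_k = 1229/105
…
k=9  a_k=22  p_k/q_k = 39597/3383
…
k=11  a_k=2  p_k/q_k = 122279/10447
k=12  a_k=2  p_k/q_k = 285899/24426
k=13  a_k=1  p_k/q_k = 408178/34873
…
k=15  a_k=2  p_k/q_k = 1796332/153471
k=16  a_k=2  p_k/q_k = 4286741/366241
k=17  a_k=1  p_k/q_k = 6083073/519712
(x₁, y₁) = (6083073, 519712);  6083073² − 137·519712² = 1 ✓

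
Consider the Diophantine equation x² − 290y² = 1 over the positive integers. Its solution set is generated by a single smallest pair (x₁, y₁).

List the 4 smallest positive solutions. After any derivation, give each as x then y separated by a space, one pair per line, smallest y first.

√290 → a₀=17, period (34); ℓ=1 odd so k=1
a_0=17:  p_0=17·1+0=17,  q_0=17·0+1=1
a_1=34:  p_1=34·17+1=579,  q_1=34·1+0=34
→ (579, 34).  Check: 579²=335241, 290·34²=335240, difference 1.
n=2: (579,34)∘(579,34) = (579·579+290·34·34, 579·34+34·579) = (670481,39372)
n=3: (670481,39372)∘(579,34) = (579·670481+290·34·39372, 579·39372+34·670481) = (776416419,45592742)
n=4: (776416419,45592742)∘(579,34) = (579·776416419+290·34·45592742, 579·45592742+34·776416419) = (899089542721,52796355864)

579 34
670481 39372
776416419 45592742
899089542721 52796355864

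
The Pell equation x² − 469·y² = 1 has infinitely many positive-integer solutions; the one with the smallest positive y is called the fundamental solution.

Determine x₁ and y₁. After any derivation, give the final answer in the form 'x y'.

137215 6336

√469 → a₀=21, period (1,1,1,10,6,10,1,1,1,42); ℓ=10 even so k=9
step 0: (21, 1)  from 21·(1,0) + (0,1)
step 1: (22, 1)  from 1·(21,1) + (1,0)
…
step 3: (65, 3)  from 1·(43,2) + (22,1)
step 4: (693, 32)  from 10·(65,3) + (43,2)
…
step 6: (42923, 1982)  from 10·(4223,195) + (693,32)
step 7: (47146, 2177)  from 1·(42923,1982) + (4223,195)
step 8: (90069, 4159)  from 1·(47146,2177) + (42923,1982)
step 9: (137215, 6336)  from 1·(90069,4159) + (47146,2177)
(x₁, y₁) = (137215, 6336);  137215² − 469·6336² = 1 ✓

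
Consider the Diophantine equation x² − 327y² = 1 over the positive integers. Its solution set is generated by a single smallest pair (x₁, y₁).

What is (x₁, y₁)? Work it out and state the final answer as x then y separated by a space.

√327 → a₀=18, period (12,36); ℓ=2 even so k=1
step 0: (18, 1)  from 18·(1,0) + (0,1)
step 1: (217, 12)  from 12·(18,1) + (1,0)
→ (217, 12).  Check: 217²=47089, 327·12²=47088, difference 1.

217 12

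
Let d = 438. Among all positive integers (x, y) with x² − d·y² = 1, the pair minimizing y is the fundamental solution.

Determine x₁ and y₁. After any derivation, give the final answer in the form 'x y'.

√438 → a₀=20, period (1,12,1,40); ℓ=4 even so k=3
step 0: (20, 1)  from 20·(1,0) + (0,1)
step 1: (21, 1)  from 1·(20,1) + (1,0)
step 2: (272, 13)  from 12·(21,1) + (20,1)
step 3: (293, 14)  from 1·(272,13) + (21,1)
→ (293, 14).  Check: 293²=85849, 438·14²=85848, difference 1.

293 14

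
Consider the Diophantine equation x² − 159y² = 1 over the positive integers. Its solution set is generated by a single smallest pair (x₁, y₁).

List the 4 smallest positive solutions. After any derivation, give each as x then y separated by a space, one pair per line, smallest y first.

1324 105
3505951 278040
9283756924 736249815
24583384828801 1949589232080

√159 → a₀=12, period (1,1,1,1,3,1,1,1,1,24); ℓ=10 even so k=9
k=0  a_k=12  p_k/q_k = 12/1
k=1  a_k=1  p_k/q_k = 13/1
k=2  a_k=1  p_k/q_k = 25/2
…
k=5  a_k=3  p_k/q_k = 227/18
…
k=7  a_k=1  p_k/q_k = 517/41
k=8  a_k=1  p_k/q_k = 807/64
k=9  a_k=1  p_k/q_k = 1324/105
(x₁, y₁) = (1324, 105);  1324² − 159·105² = 1 ✓
(1324+105√159)^2 = 3505951 + 278040√159
(1324+105√159)^3 = 9283756924 + 736249815√159
(1324+105√159)^4 = 24583384828801 + 1949589232080√159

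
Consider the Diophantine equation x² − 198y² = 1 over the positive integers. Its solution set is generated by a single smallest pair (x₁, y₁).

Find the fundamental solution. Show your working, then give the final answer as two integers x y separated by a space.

d=198: √d = [14; 14,28] (ℓ=2, even), read p_1/q_1
k=0  a_k=14  p_k/q_k = 14/1
k=1  a_k=14  p_k/q_k = 197/14
→ (197, 14).  Check: 197²=38809, 198·14²=38808, difference 1.

197 14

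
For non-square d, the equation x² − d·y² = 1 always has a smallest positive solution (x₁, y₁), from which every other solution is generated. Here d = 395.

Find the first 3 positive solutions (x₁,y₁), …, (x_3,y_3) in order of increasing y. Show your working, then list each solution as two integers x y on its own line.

159 8
50561 2544
16078239 808984

√395 → a₀=19, period (1,6,1,38); ℓ=4 even so k=3
k=0  a_k=19  p_k/q_k = 19/1
k=1  a_k=1  p_k/q_k = 20/1
k=2  a_k=6  p_k/q_k = 139/7
k=3  a_k=1  p_k/q_k = 159/8
→ (159, 8).  Check: 159²=25281, 395·8²=25280, difference 1.
n=2: (159,8)∘(159,8) = (159·159+395·8·8, 159·8+8·159) = (50561,2544)
n=3: (50561,2544)∘(159,8) = (159·50561+395·8·2544, 159·2544+8·50561) = (16078239,808984)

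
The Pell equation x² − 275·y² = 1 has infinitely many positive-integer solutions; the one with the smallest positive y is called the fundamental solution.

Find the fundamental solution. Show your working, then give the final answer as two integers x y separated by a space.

[16; 1,1,2,1,1,32] for √275; ℓ=6 ⇒ convergent index 5
a_0=16:  p_0=16·1+0=16,  q_0=16·0+1=1
…
a_2=1:  p_2=1·17+16=33,  q_2=1·1+1=2
…
a_4=1:  p_4=1·83+33=116,  q_4=1·5+2=7
a_5=1:  p_5=1·116+83=199,  q_5=1·7+5=12
(x₁, y₁) = (199, 12);  199² − 275·12² = 1 ✓

199 12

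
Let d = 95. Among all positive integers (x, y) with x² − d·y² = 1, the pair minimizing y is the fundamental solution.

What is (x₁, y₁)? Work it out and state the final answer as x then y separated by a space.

39 4

[9; 1,2,1,18] for √95; ℓ=4 ⇒ convergent index 3
a_0=9:  p_0=9·1+0=9,  q_0=9·0+1=1
a_1=1:  p_1=1·9+1=10,  q_1=1·1+0=1
a_2=2:  p_2=2·10+9=29,  q_2=2·1+1=3
a_3=1:  p_3=1·29+10=39,  q_3=1·3+1=4
→ (39, 4).  Check: 39²=1521, 95·4²=1520, difference 1.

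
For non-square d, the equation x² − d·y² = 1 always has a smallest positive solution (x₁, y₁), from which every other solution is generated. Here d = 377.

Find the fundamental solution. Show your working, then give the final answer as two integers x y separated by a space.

[19; 2,2,2,38] for √377; ℓ=4 ⇒ convergent index 3
step 0: (19, 1)  from 19·(1,0) + (0,1)
step 1: (39, 2)  from 2·(19,1) + (1,0)
step 2: (97, 5)  from 2·(39,2) + (19,1)
step 3: (233, 12)  from 2·(97,5) + (39,2)
fundamental: x₁=233, y₁=12  (since 54289 − 377·144 = 1)

233 12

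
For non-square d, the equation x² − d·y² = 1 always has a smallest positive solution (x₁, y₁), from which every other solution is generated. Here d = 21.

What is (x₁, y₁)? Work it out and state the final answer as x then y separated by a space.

55 12

√21 = [4; 1,1,2,1,1,8, …], period ℓ=6 (even) → k=5
step 0: (4, 1)  from 4·(1,0) + (0,1)
step 1: (5, 1)  from 1·(4,1) + (1,0)
…
step 4: (32, 7)  from 1·(23,5) + (9,2)
step 5: (55, 12)  from 1·(32,7) + (23,5)
(x₁, y₁) = (55, 12);  55² − 21·12² = 1 ✓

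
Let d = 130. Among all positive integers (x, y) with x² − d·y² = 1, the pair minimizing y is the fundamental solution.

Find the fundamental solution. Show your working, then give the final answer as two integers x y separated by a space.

6499 570

d=130: √d = [11; 2,2,22] (ℓ=3, odd), read p_5/q_5
a_0=11:  p_0=11·1+0=11,  q_0=11·0+1=1
a_1=2:  p_1=2·11+1=23,  q_1=2·1+0=2
…
a_4=2:  p_4=2·1277+57=2611,  q_4=2·112+5=229
a_5=2:  p_5=2·2611+1277=6499,  q_5=2·229+112=570
fundamental: x₁=6499, y₁=570  (since 42237001 − 130·324900 = 1)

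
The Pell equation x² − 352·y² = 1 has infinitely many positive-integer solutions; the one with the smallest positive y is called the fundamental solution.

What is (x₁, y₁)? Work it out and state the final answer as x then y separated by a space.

d=352: √d = [18; 1,3,5,9,5,3,1,36] (ℓ=8, even), read p_7/q_7
k=0  a_k=18  p_k/q_k = 18/1
…
k=2  a_k=3  p_k/q_k = 75/4
k=3  a_k=5  p_k/q_k = 394/21
…
k=5  a_k=5  p_k/q_k = 18499/986
k=6  a_k=3  p_k/q_k = 59118/3151
k=7  a_k=1  p_k/q_k = 77617/4137
(x₁, y₁) = (77617, 4137);  77617² − 352·4137² = 1 ✓

77617 4137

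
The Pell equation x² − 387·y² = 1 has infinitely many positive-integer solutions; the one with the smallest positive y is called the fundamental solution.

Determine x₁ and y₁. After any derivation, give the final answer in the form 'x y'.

3482 177

d=387: √d = [19; 1,2,19,2,1,38] (ℓ=6, even), read p_5/q_5
step 0: (19, 1)  from 19·(1,0) + (0,1)
step 1: (20, 1)  from 1·(19,1) + (1,0)
…
step 4: (2341, 119)  from 2·(1141,58) + (59,3)
step 5: (3482, 177)  from 1·(2341,119) + (1141,58)
→ (3482, 177).  Check: 3482²=12124324, 387·177²=12124323, difference 1.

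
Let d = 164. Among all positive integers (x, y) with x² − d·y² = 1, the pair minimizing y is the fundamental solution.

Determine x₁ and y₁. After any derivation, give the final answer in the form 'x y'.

2049 160

√164 = [12; 1,4,6,4,1,24, …], period ℓ=6 (even) → k=5
i=0: a=12 ⇒ p=12, q=1
i=1: a=1 ⇒ p=13, q=1
…
i=4: a=4 ⇒ p=1652, q=129
i=5: a=1 ⇒ p=2049, q=160
(x₁, y₁) = (2049, 160);  2049² − 164·160² = 1 ✓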